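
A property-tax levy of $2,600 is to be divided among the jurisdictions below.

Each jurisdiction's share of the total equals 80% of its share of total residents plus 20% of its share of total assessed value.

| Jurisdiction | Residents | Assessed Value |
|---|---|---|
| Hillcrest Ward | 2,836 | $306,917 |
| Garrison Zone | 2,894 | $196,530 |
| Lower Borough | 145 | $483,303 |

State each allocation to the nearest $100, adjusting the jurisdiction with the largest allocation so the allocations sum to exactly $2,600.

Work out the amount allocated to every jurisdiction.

Residents total 5,875; assessed value total 986,750.
Combined weights (80% residents + 20% assessed value): Hillcrest Ward 0.4484; Garrison Zone 0.4339; Lower Borough 0.1177.
Unrounded shares: Hillcrest Ward 1,165.80; Garrison Zone 1,128.17; Lower Borough 306.03.
At nearest $100: Hillcrest Ward $1,200; Garrison Zone $1,100; Lower Borough $300. Sum = $2,600.
Sum already equals the total — no adjustment.

Hillcrest Ward: $1,200; Garrison Zone: $1,100; Lower Borough: $300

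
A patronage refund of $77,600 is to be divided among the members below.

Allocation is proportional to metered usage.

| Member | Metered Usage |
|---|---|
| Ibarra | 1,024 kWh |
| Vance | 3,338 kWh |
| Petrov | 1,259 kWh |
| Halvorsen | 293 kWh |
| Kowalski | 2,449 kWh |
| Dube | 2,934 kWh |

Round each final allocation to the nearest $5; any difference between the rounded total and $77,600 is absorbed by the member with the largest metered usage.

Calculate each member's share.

Metered usage total: 11,297.
Pro-rata amounts: Ibarra 1,024/11,297 × $77,600 = 7,033.94; Vance 3,338/11,297 × $77,600 = 22,928.99; Petrov 1,259/11,297 × $77,600 = 8,648.17; Halvorsen 293/11,297 × $77,600 = 2,012.64; Kowalski 2,449/11,297 × $77,600 = 16,822.38; Dube 2,934/11,297 × $77,600 = 20,153.88.
After rounding ($5): Ibarra $7,035; Vance $22,930; Petrov $8,650; Halvorsen $2,015; Kowalski $16,820; Dube $20,155. Sum = $77,605.
Difference $77,600 − $77,605 = −$5 applied to largest metered usage (Vance): Vance becomes $22,925.

Ibarra: $7,035; Vance: $22,925; Petrov: $8,650; Halvorsen: $2,015; Kowalski: $16,820; Dube: $20,155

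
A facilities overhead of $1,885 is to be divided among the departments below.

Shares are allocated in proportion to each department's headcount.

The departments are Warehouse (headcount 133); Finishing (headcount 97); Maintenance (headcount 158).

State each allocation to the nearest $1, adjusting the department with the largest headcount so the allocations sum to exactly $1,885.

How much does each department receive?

Warehouse: $646 · Finishing: $471 · Maintenance: $768

Sum of headcount: 133 + 97 + 158 = 388.
Raw shares: Warehouse 646.15; Finishing 471.25; Maintenance 767.60.
After rounding ($1): Warehouse $646; Finishing $471; Maintenance $768. Sum = $1,885.
Rounded total matches; no reconciliation needed.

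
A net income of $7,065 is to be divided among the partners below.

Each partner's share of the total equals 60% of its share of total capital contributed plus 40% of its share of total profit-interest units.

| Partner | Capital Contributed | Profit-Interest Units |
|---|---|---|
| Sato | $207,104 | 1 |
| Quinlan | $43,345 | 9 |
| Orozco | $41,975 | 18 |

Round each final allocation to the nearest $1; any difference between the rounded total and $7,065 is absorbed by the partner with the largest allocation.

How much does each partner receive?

Sato: $3,103 | Quinlan: $1,537 | Orozco: $2,425

Capital contributed total 292,424; profit-interest units total 28.
Blended shares (60% capital contributed + 40% profit-interest units): Sato 0.4392; Quinlan 0.2175; Orozco 0.3433.
Raw shares: Sato 3,103.12; Quinlan 1,536.69; Orozco 2,425.19.
At nearest $1: Sato $3,103; Quinlan $1,537; Orozco $2,425. Sum = $7,065.
No rounding difference to absorb.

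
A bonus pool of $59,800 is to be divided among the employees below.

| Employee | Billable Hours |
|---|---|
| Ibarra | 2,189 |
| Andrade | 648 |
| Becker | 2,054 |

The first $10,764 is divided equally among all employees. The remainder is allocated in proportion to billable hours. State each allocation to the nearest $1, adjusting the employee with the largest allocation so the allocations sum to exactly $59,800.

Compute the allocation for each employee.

$10,764 shared equally gives $3,588 per employee.
Remainder $49,036 by billable hours (total 4,891): Ibarra 21,946.39 → $21,946; Andrade 6,496.69 → $6,497; Becker 20,592.91 → $20,593.
Totals: Ibarra $3,588 + $21,946 = $25,534; Andrade $3,588 + $6,497 = $10,085; Becker $3,588 + $20,593 = $24,181.

Ibarra: $25,534 | Andrade: $10,085 | Becker: $24,181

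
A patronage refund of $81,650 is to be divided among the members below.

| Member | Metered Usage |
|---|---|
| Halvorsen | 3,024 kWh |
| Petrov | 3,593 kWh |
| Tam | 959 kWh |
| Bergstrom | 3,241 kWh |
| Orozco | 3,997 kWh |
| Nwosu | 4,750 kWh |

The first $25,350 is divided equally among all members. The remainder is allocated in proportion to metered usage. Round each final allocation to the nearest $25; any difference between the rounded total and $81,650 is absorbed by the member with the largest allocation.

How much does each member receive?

$25,350 shared equally gives $4,225 per member.
Remainder $56,300 by metered usage (total 19,564): Halvorsen 8,702.27 → $8,700; Petrov 10,339.70 → $10,350; Tam 2,759.75 → $2,750; Bergstrom 9,326.74 → $9,325; Orozco 11,502.31 → $11,500; Nwosu 13,669.24 → $13,675.
Totals: Halvorsen $4,225 + $8,700 = $12,925; Petrov $4,225 + $10,350 = $14,575; Tam $4,225 + $2,750 = $6,975; Bergstrom $4,225 + $9,325 = $13,550; Orozco $4,225 + $11,500 = $15,725; Nwosu $4,225 + $13,675 = $17,900.

Halvorsen: $12,925; Petrov: $14,575; Tam: $6,975; Bergstrom: $13,550; Orozco: $15,725; Nwosu: $17,900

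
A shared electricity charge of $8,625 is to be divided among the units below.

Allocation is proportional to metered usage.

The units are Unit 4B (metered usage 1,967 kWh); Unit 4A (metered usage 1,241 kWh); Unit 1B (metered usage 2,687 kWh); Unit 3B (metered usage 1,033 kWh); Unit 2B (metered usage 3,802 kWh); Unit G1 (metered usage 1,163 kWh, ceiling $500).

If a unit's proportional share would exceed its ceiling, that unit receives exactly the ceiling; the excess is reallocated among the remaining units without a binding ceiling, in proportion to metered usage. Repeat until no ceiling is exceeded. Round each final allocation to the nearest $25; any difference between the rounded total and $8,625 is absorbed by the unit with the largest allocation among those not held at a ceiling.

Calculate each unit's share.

Unit 4B: $1,500 | Unit 4A: $950 | Unit 1B: $2,025 | Unit 3B: $775 | Unit 2B: $2,875 | Unit G1: $500

Metered usage total: 11,893.
Proportional shares (ignoring caps): Unit 4B 1,426.50; Unit 4A 899.99; Unit 1B 1,948.66; Unit 3B 749.15; Unit 2B 2,757.27; Unit G1 843.43.
Held at cap: Unit G1 ($500); remaining pool $8,125 reallocated over remaining metered usage 10,730.
Remaining shares: Unit 4B 1,489.46 → $1,500; Unit 4A 939.71 → $950; Unit 1B 2,034.66 → $2,025; Unit 3B 782.21 → $775; Unit 2B 2,878.96 → $2,875.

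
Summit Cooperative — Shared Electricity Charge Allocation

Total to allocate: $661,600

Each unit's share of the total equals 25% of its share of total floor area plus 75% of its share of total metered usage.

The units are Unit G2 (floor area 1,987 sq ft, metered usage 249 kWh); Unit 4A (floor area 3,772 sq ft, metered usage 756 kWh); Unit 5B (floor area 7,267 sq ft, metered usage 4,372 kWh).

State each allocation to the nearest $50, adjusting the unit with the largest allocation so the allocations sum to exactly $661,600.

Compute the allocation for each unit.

Unit G2: $48,200 · Unit 4A: $117,650 · Unit 5B: $495,750

Totals — floor area 13,026, metered usage 5,377.
Combined weights (25% floor area + 75% metered usage): Unit G2 0.0729; Unit 4A 0.1778; Unit 5B 0.7493.
Pro-rata amounts: Unit G2 48,208.50; Unit 4A 117,660.80; Unit 5B 495,730.70.
After rounding ($50): Unit G2 $48,200; Unit 4A $117,650; Unit 5B $495,750. Sum = $661,600.
Rounded total matches; no reconciliation needed.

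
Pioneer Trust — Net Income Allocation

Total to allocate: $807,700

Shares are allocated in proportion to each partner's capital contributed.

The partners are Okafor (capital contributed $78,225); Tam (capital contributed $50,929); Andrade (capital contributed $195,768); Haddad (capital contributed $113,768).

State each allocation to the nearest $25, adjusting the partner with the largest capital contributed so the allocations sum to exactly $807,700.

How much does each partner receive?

Sum of capital contributed: 438,690.
Proportional shares: Okafor 78,225/438,690 × $807,700 = 144,025.01; Tam 50,929/438,690 × $807,700 = 93,768.61; Andrade 195,768/438,690 × $807,700 = 360,440.89; Haddad 113,768/438,690 × $807,700 = 209,465.48.
After rounding ($25): Okafor $144,025; Tam $93,775; Andrade $360,450; Haddad $209,475. Sum = $807,725.
Difference $807,700 − $807,725 = −$25 applied to largest capital contributed (Andrade): Andrade becomes $360,425.

Okafor: $144,025 · Tam: $93,775 · Andrade: $360,425 · Haddad: $209,475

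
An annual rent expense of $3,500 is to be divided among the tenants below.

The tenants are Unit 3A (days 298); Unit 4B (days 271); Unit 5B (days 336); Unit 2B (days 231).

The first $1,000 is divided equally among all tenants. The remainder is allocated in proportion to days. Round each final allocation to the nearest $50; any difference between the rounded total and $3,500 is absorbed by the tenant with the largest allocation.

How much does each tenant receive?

Unit 3A: $900 | Unit 4B: $850 | Unit 5B: $1,000 | Unit 2B: $750

$1,000 shared equally gives $250 per tenant.
Remainder $2,500 by days (total 1,136): Unit 3A 655.81 → $650; Unit 4B 596.39 → $600; Unit 5B 739.44 → $750; Unit 2B 508.36 → $500.
Totals: Unit 3A $250 + $650 = $900; Unit 4B $250 + $600 = $850; Unit 5B $250 + $750 = $1,000; Unit 2B $250 + $500 = $750.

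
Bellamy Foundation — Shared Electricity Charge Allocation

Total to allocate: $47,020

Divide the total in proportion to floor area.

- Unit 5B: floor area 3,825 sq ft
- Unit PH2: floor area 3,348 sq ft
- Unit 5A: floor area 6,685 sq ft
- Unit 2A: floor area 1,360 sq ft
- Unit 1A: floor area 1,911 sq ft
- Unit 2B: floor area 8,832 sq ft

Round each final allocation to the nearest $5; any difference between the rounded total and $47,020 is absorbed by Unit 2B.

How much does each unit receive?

Floor area total: 25,961.
Raw shares: Unit 5B 3,825/25,961 × $47,020 = 6,927.76; Unit PH2 3,348/25,961 × $47,020 = 6,063.82; Unit 5A 6,685/25,961 × $47,020 = 12,107.73; Unit 2A 1,360/25,961 × $47,020 = 2,463.20; Unit 1A 1,911/25,961 × $47,020 = 3,461.16; Unit 2B 8,832/25,961 × $47,020 = 15,996.33.
After rounding ($5): Unit 5B $6,930; Unit PH2 $6,065; Unit 5A $12,110; Unit 2A $2,465; Unit 1A $3,460; Unit 2B $15,995. Sum = $47,025.
Difference $47,020 − $47,025 = −$5 applied to Unit 2B: Unit 2B becomes $15,990.

Unit 5B: $6,930 | Unit PH2: $6,065 | Unit 5A: $12,110 | Unit 2A: $2,465 | Unit 1A: $3,460 | Unit 2B: $15,990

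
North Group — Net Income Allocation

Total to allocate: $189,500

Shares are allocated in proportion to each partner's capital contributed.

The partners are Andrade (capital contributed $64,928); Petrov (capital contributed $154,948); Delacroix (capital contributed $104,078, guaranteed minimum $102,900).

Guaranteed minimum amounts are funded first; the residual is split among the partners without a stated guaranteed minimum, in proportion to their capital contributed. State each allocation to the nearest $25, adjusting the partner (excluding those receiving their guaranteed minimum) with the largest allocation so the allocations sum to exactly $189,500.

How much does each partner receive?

Minimums first: Delacroix $102,900. Remaining pool $86,600.
Remaining pool split over remaining capital contributed 219,876: Andrade 25,572.44 → $25,575; Petrov 61,027.56 → $61,025.

Andrade: $25,575 · Petrov: $61,025 · Delacroix: $102,900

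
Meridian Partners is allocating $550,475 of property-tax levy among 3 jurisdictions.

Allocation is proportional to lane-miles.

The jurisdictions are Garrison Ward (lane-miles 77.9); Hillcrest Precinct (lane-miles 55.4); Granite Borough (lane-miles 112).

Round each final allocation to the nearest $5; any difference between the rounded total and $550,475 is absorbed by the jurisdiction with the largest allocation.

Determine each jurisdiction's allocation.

Sum of lane-miles: 245.3.
Proportional shares: Garrison Ward 77.9/245.3 × $550,475 = 174,814.52; Hillcrest Precinct 55.4/245.3 × $550,475 = 124,322.52; Granite Borough 112/245.3 × $550,475 = 251,337.95.
At nearest $5: Garrison Ward $174,815; Hillcrest Precinct $124,325; Granite Borough $251,340. Sum = $550,480.
Difference $550,475 − $550,480 = −$5 applied to largest allocation (Granite Borough): Granite Borough becomes $251,335.

Garrison Ward: $174,815; Hillcrest Precinct: $124,325; Granite Borough: $251,335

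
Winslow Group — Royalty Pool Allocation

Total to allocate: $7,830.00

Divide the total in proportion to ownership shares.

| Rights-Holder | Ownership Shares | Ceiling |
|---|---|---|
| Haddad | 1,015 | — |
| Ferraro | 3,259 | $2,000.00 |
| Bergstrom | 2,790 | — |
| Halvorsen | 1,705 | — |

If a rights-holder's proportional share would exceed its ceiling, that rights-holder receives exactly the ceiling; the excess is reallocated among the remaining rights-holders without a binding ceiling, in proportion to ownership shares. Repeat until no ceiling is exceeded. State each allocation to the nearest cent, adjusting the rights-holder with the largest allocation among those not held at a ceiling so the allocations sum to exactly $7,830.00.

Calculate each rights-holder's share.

Haddad: $1,073.95 | Ferraro: $2,000.00 | Bergstrom: $2,952.03 | Halvorsen: $1,804.02

Ownership shares total: 8,769.
Pro-rata shares before constraints: Haddad 906.3120; Ferraro 2,910.0205; Bergstrom 2,491.2419; Halvorsen 1,522.4256.
Held at cap: Ferraro ($2,000.00); residual $5,830.00 reallocated over remaining ownership shares 5,510.
Shares after redistribution: Haddad 1,073.9474 → $1,073.95; Bergstrom 2,952.0327 → $2,952.03; Halvorsen 1,804.0200 → $1,804.02.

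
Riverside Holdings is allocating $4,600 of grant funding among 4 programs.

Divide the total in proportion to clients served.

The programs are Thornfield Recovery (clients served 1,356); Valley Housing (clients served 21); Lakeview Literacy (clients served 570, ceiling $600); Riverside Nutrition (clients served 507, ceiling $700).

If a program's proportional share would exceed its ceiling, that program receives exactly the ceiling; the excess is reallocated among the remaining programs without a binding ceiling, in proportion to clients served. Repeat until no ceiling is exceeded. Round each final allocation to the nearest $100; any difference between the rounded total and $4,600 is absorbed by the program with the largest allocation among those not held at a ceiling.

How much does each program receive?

Sum of clients served: 2,454.
Proportional shares (ignoring caps): Thornfield Recovery 2,541.81; Valley Housing 39.36; Lakeview Literacy 1,068.46; Riverside Nutrition 950.37.
Cap binds for Lakeview Literacy ($600), Riverside Nutrition ($700); remaining pool $3,300 reallocated over remaining clients served 1,377.
Remaining shares: Thornfield Recovery 3,249.67 → $3,200; Valley Housing 50.33 → $100.

Thornfield Recovery: $3,200 · Valley Housing: $100 · Lakeview Literacy: $600 · Riverside Nutrition: $700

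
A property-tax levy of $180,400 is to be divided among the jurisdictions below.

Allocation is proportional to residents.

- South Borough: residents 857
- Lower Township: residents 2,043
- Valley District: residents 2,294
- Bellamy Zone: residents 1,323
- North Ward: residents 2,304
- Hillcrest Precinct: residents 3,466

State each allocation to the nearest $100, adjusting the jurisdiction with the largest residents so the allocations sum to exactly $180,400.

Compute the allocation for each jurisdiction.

South Borough: $12,600 · Lower Township: $30,000 · Valley District: $33,700 · Bellamy Zone: $19,400 · North Ward: $33,800 · Hillcrest Precinct: $50,900

Combined residents = 857 + 2,043 + 2,294 + 1,323 + 2,304 + 3,466 = 12,287.
Pro-rata amounts: South Borough 12,582.63; Lower Township 29,995.70; Valley District 33,680.93; Bellamy Zone 19,424.53; North Ward 33,827.75; Hillcrest Precinct 50,888.45.
After rounding ($100): South Borough $12,600; Lower Township $30,000; Valley District $33,700; Bellamy Zone $19,400; North Ward $33,800; Hillcrest Precinct $50,900. Sum = $180,400.
No rounding difference to absorb.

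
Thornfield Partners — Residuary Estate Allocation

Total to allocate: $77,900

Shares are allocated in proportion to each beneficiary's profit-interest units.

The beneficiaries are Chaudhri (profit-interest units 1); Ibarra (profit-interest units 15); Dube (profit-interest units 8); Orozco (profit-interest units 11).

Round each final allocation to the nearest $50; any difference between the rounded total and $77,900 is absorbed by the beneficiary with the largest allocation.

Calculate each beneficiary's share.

Total profit-interest units = 35.
Proportional shares: Chaudhri 1/35 × $77,900 = 2,225.71; Ibarra 15/35 × $77,900 = 33,385.71; Dube 8/35 × $77,900 = 17,805.71; Orozco 11/35 × $77,900 = 24,482.86.
Rounded to nearest $50: Chaudhri $2,250; Ibarra $33,400; Dube $17,800; Orozco $24,500. Sum = $77,950.
Difference $77,900 − $77,950 = −$50 applied to largest allocation (Ibarra): Ibarra becomes $33,350.

Chaudhri: $2,250 · Ibarra: $33,350 · Dube: $17,800 · Orozco: $24,500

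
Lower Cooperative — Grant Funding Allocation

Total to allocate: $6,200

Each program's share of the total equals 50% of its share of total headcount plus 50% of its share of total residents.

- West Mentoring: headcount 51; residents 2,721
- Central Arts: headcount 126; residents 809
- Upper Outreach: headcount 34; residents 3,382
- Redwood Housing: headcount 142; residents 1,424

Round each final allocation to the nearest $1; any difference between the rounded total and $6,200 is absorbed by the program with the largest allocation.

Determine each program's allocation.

West Mentoring: $1,460; Central Arts: $1,407; Upper Outreach: $1,556; Redwood Housing: $1,777

Totals — headcount 353, residents 8,336.
Combined weights (50% headcount + 50% residents): West Mentoring 0.2354; Central Arts 0.2270; Upper Outreach 0.2510; Redwood Housing 0.2865.
Pro-rata amounts: West Mentoring 1,459.76; Central Arts 1,407.37; Upper Outreach 1,556.29; Redwood Housing 1,776.58.
After rounding ($1): West Mentoring $1,460; Central Arts $1,407; Upper Outreach $1,556; Redwood Housing $1,777. Sum = $6,200.
Sum already equals the total — no adjustment.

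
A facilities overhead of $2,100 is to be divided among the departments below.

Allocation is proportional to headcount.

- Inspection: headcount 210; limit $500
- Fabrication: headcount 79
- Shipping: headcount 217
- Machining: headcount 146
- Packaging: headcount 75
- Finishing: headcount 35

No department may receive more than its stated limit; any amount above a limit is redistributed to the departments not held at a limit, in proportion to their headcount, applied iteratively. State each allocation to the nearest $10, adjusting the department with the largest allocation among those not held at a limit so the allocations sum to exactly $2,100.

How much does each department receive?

Inspection: $500 | Fabrication: $230 | Shipping: $630 | Machining: $420 | Packaging: $220 | Finishing: $100

Headcount total: 762.
Unconstrained shares: Inspection 578.74; Fabrication 217.72; Shipping 598.03; Machining 402.36; Packaging 206.69; Finishing 96.46.
Capped: Inspection ($500); balance $1,600 reallocated over remaining headcount 552.
Remaining shares: Fabrication 228.99 → $230; Shipping 628.99 → $630; Machining 423.19 → $420; Packaging 217.39 → $220; Finishing 101.45 → $100.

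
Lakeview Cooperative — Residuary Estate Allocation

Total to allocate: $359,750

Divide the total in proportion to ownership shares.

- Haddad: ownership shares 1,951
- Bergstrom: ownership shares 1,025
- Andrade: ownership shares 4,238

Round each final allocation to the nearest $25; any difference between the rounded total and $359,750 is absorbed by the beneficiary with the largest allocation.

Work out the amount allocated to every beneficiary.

Total ownership shares = 7,214.
Raw shares: Haddad 1,951/7,214 × $359,750 = 97,293.08; Bergstrom 1,025/7,214 × $359,750 = 51,115.02; Andrade 4,238/7,214 × $359,750 = 211,341.90.
After rounding ($25): Haddad $97,300; Bergstrom $51,125; Andrade $211,350. Sum = $359,775.
Difference $359,750 − $359,775 = −$25 applied to largest allocation (Andrade): Andrade becomes $211,325.

Haddad: $97,300 · Bergstrom: $51,125 · Andrade: $211,325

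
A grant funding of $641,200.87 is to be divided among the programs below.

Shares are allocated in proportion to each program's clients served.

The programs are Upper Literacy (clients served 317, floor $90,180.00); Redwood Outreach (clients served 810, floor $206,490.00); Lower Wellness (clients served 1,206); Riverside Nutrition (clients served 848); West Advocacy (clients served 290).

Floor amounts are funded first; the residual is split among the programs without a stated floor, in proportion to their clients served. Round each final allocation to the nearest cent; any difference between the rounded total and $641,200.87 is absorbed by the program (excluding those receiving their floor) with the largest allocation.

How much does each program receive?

Fund the minimums — Upper Literacy $90,180.00; Redwood Outreach $206,490.00. Balance $344,530.87.
Balance split over remaining clients served 2,344: Lower Wellness 177,262.8964 → $177,262.90; Riverside Nutrition 124,642.5673 → $124,642.57; West Advocacy 42,625.4063 → $42,625.41.
Rounding difference −$0.01 applied to Lower Wellness → $177,262.89.

Upper Literacy: $90,180.00 | Redwood Outreach: $206,490.00 | Lower Wellness: $177,262.89 | Riverside Nutrition: $124,642.57 | West Advocacy: $42,625.41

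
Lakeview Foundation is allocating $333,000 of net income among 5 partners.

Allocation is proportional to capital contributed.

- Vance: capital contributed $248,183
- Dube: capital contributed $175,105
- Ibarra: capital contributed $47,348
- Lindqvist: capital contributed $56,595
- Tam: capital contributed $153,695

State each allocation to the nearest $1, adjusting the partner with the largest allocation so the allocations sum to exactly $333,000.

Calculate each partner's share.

Vance: $121,372 · Dube: $85,633 · Ibarra: $23,155 · Lindqvist: $27,677 · Tam: $75,163

Capital contributed total: 680,926.
Pro-rata amounts: Vance 248,183/680,926 × $333,000 = 121,371.40; Dube 175,105/680,926 × $333,000 = 85,633.34; Ibarra 47,348/680,926 × $333,000 = 23,155.06; Lindqvist 56,595/680,926 × $333,000 = 27,677.21; Tam 153,695/680,926 × $333,000 = 75,162.99.
After rounding ($1): Vance $121,371; Dube $85,633; Ibarra $23,155; Lindqvist $27,677; Tam $75,163. Sum = $332,999.
Difference $333,000 − $332,999 = +$1 applied to largest allocation (Vance): Vance becomes $121,372.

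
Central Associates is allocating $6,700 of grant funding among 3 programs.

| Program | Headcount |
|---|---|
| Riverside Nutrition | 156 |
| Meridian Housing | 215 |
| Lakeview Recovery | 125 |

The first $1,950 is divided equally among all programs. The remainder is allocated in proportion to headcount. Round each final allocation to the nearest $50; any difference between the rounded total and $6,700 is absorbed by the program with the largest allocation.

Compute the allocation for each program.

First tranche $1,950 split equally: $650 each.
Remainder $4,750 by headcount (total 496): Riverside Nutrition 1,493.95 → $1,500; Meridian Housing 2,058.97 → $2,050; Lakeview Recovery 1,197.08 → $1,200.
Totals: Riverside Nutrition $650 + $1,500 = $2,150; Meridian Housing $650 + $2,050 = $2,700; Lakeview Recovery $650 + $1,200 = $1,850.

Riverside Nutrition: $2,150; Meridian Housing: $2,700; Lakeview Recovery: $1,850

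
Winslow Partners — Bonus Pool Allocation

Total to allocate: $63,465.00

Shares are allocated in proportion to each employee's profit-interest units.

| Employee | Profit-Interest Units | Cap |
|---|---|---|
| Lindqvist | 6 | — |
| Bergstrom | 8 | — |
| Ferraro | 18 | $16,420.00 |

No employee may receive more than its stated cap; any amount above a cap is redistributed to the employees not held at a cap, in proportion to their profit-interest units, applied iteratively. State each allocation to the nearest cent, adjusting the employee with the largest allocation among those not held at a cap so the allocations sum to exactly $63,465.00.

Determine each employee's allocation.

Lindqvist: $20,162.14; Bergstrom: $26,882.86; Ferraro: $16,420.00

Profit-interest units total: 32.
Proportional shares (ignoring caps): Lindqvist 11,899.6875; Bergstrom 15,866.2500; Ferraro 35,699.0625.
Capped: Ferraro ($16,420.00); remaining pool $47,045.00 reallocated over remaining profit-interest units 14.
Remaining shares: Lindqvist 20,162.1429 → $20,162.14; Bergstrom 26,882.8571 → $26,882.86.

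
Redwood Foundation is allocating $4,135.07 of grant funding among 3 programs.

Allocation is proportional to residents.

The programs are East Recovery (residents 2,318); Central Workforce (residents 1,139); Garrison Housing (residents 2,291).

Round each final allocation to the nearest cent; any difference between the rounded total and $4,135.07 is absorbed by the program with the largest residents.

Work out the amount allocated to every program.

Total residents = 2,318 + 1,139 + 2,291 = 5,748.
Raw shares: East Recovery 1,667.5526; Central Workforce 819.3884; Garrison Housing 1,648.1290.
At nearest cent: East Recovery $1,667.55; Central Workforce $819.39; Garrison Housing $1,648.13. Sum = $4,135.07.
No rounding difference to absorb.

East Recovery: $1,667.55 | Central Workforce: $819.39 | Garrison Housing: $1,648.13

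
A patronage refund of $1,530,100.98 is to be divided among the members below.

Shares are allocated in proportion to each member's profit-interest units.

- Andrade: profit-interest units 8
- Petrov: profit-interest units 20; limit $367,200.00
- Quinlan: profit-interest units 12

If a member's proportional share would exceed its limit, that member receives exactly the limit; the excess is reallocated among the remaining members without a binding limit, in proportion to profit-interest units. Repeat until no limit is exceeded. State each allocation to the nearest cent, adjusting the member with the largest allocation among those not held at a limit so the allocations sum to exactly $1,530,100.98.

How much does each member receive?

Combined profit-interest units = 40.
Pro-rata shares before constraints: Andrade 306,020.1960; Petrov 765,050.4900; Quinlan 459,030.2940.
Cap binds for Petrov ($367,200.00); residual $1,162,900.98 reallocated over remaining profit-interest units 20.
Shares after redistribution: Andrade 465,160.3920 → $465,160.39; Quinlan 697,740.5880 → $697,740.59.

Andrade: $465,160.39 · Petrov: $367,200.00 · Quinlan: $697,740.59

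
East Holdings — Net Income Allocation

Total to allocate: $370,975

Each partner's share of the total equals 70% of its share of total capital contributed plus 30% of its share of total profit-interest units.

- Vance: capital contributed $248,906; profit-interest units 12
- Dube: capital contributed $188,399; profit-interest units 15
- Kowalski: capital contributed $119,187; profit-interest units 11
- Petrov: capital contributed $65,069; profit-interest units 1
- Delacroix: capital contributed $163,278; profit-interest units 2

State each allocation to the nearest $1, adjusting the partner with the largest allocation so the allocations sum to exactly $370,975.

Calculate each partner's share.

Capital contributed total 784,839; profit-interest units total 41.
Blended shares (70% capital contributed + 30% profit-interest units): Vance 0.3098; Dube 0.2778; Kowalski 0.1868; Petrov 0.0654; Delacroix 0.1603.
Raw shares: Vance 114,929.84; Dube 103,053.02; Kowalski 69,294.79; Petrov 24,244.07; Delacroix 59,453.28.
After rounding ($1): Vance $114,930; Dube $103,053; Kowalski $69,295; Petrov $24,244; Delacroix $59,453. Sum = $370,975.
Sum already equals the total — no adjustment.

Vance: $114,930; Dube: $103,053; Kowalski: $69,295; Petrov: $24,244; Delacroix: $59,453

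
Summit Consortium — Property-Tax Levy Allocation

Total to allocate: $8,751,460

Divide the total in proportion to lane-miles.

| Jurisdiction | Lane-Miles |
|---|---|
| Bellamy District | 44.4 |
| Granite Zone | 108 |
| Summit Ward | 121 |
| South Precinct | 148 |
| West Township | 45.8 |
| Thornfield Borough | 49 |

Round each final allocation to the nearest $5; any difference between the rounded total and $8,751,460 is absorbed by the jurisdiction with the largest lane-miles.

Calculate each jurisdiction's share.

Bellamy District: $752,740 | Granite Zone: $1,830,990 | Summit Ward: $2,051,390 | South Precinct: $2,509,135 | West Township: $776,475 | Thornfield Borough: $830,730

Lane-miles total: 44.4 + 108 + 121 + 148 + 45.8 + 49 = 516.2.
Raw shares: Bellamy District 752,740.84; Granite Zone 1,830,991.24; Summit Ward 2,051,388.34; South Precinct 2,509,136.15; West Township 776,475.92; Thornfield Borough 830,727.51.
After rounding ($5): Bellamy District $752,740; Granite Zone $1,830,990; Summit Ward $2,051,390; South Precinct $2,509,135; West Township $776,475; Thornfield Borough $830,730. Sum = $8,751,460.
Sum already equals the total — no adjustment.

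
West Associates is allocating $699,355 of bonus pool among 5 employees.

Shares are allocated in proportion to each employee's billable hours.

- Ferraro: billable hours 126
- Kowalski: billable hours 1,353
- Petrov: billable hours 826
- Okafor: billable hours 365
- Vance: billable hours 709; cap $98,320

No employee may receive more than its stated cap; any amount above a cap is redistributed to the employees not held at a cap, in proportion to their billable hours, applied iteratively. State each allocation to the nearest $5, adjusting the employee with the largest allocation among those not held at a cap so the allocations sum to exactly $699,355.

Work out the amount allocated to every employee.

Ferraro: $28,365 | Kowalski: $304,565 | Petrov: $185,940 | Okafor: $82,165 | Vance: $98,320

Billable hours total: 3,379.
Pro-rata shares before constraints: Ferraro 26,078.35; Kowalski 280,031.76; Petrov 170,958.04; Okafor 75,544.41; Vance 146,742.44.
Held at cap: Vance ($98,320); remaining pool $601,035 reallocated over remaining billable hours 2,670.
Remaining shares: Ferraro 28,363.45 → $28,365; Kowalski 304,569.42 → $304,570; Petrov 185,938.17 → $185,940; Okafor 82,163.96 → $82,165.
Rounding difference −$5 applied to Kowalski → $304,565.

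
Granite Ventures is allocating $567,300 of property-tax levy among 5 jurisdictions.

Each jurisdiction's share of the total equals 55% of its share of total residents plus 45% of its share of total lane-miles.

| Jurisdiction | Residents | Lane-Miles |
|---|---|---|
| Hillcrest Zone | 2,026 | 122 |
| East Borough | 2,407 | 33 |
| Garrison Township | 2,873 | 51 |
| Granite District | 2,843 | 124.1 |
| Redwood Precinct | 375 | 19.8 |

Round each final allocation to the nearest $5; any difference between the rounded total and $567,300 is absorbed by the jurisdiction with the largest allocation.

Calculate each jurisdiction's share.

Totals — residents 10,524, lane-miles 349.9.
Combined weights (55% residents + 45% lane-miles): Hillcrest Zone 0.2628; East Borough 0.1682; Garrison Township 0.2157; Granite District 0.3082; Redwood Precinct 0.0451.
Proportional shares: Hillcrest Zone 149,077.23; East Borough 95,439.22; Garrison Township 122,387.86; Granite District 174,831.75; Redwood Precinct 25,563.94.
After rounding ($5): Hillcrest Zone $149,075; East Borough $95,440; Garrison Township $122,390; Granite District $174,830; Redwood Precinct $25,565. Sum = $567,300.
Rounded total matches; no reconciliation needed.

Hillcrest Zone: $149,075 · East Borough: $95,440 · Garrison Township: $122,390 · Granite District: $174,830 · Redwood Precinct: $25,565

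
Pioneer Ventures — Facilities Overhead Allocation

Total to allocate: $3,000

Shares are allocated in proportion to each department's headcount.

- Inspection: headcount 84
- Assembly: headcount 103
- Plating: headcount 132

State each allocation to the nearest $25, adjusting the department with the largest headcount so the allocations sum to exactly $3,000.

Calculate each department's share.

Inspection: $800 | Assembly: $975 | Plating: $1,225

Sum of headcount: 319.
Proportional shares: Inspection 84/319 × $3,000 = 789.97; Assembly 103/319 × $3,000 = 968.65; Plating 132/319 × $3,000 = 1,241.38.
After rounding ($25): Inspection $800; Assembly $975; Plating $1,250. Sum = $3,025.
Difference $3,000 − $3,025 = −$25 applied to largest headcount (Plating): Plating becomes $1,225.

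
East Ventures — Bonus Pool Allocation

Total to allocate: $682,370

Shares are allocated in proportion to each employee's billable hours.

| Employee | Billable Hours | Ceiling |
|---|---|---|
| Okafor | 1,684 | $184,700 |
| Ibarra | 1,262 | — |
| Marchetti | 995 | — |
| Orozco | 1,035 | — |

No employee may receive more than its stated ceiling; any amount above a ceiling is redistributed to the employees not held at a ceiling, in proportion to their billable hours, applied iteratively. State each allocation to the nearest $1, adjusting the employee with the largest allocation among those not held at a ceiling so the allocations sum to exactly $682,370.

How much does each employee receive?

Billable hours total: 4,976.
Proportional shares (ignoring caps): Okafor 230,930.68; Ibarra 173,060.88; Marchetti 136,446.57; Orozco 141,931.86.
Held at cap: Okafor ($184,700); balance $497,670 reallocated over remaining billable hours 3,292.
Remaining shares: Ibarra 190,783.58 → $190,784; Marchetti 150,419.70 → $150,420; Orozco 156,466.72 → $156,467.
Rounding difference −$1 applied to Ibarra → $190,783.

Okafor: $184,700 | Ibarra: $190,783 | Marchetti: $150,420 | Orozco: $156,467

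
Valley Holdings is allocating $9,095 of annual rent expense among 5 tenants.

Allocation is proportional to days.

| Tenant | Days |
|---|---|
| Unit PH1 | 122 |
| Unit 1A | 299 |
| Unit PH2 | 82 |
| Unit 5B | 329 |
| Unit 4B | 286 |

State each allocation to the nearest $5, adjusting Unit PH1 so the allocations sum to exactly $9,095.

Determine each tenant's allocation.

Unit PH1: $1,000; Unit 1A: $2,430; Unit PH2: $665; Unit 5B: $2,675; Unit 4B: $2,325

Total days = 1,118.
Raw shares: Unit PH1 122/1,118 × $9,095 = 992.48; Unit 1A 299/1,118 × $9,095 = 2,432.38; Unit PH2 82/1,118 × $9,095 = 667.08; Unit 5B 329/1,118 × $9,095 = 2,676.44; Unit 4B 286/1,118 × $9,095 = 2,326.63.
After rounding ($5): Unit PH1 $990; Unit 1A $2,430; Unit PH2 $665; Unit 5B $2,675; Unit 4B $2,325. Sum = $9,085.
Difference $9,095 − $9,085 = +$10 applied to Unit PH1: Unit PH1 becomes $1,000.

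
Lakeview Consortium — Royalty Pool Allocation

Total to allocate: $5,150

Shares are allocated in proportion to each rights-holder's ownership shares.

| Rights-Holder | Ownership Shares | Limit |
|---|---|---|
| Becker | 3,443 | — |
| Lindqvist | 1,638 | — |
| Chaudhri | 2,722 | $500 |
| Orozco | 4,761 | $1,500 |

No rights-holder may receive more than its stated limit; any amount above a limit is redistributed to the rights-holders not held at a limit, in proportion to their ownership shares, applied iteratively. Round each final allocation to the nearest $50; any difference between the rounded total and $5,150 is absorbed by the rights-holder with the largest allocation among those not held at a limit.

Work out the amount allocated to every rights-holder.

Becker: $2,150 · Lindqvist: $1,000 · Chaudhri: $500 · Orozco: $1,500

Combined ownership shares = 12,564.
Pro-rata shares before constraints: Becker 1,411.29; Lindqvist 671.42; Chaudhri 1,115.75; Orozco 1,951.54.
Held at cap: Chaudhri ($500), Orozco ($1,500); balance $3,150 reallocated over remaining ownership shares 5,081.
Shares after redistribution: Becker 2,134.51 → $2,150; Lindqvist 1,015.49 → $1,000.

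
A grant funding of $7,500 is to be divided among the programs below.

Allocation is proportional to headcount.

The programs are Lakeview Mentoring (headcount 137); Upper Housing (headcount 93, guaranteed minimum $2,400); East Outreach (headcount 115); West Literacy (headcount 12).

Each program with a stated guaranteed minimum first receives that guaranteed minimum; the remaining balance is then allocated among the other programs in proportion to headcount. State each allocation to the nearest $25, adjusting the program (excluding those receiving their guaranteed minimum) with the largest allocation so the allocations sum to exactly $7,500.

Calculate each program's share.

Guaranteed amounts: Upper Housing $2,400. Remaining pool $5,100.
Remaining pool split over remaining headcount 264: Lakeview Mentoring 2,646.59 → $2,650; East Outreach 2,221.59 → $2,225; West Literacy 231.82 → $225.

Lakeview Mentoring: $2,650; Upper Housing: $2,400; East Outreach: $2,225; West Literacy: $225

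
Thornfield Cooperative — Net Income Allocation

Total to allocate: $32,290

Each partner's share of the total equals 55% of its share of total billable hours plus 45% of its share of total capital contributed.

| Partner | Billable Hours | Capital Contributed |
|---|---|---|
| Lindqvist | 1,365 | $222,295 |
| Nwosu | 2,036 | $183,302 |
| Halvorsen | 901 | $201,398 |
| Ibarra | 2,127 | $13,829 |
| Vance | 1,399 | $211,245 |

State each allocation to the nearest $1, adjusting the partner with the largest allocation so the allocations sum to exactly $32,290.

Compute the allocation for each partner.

Billable hours total 7,828; capital contributed total 832,069.
Blended shares (55% billable hours + 45% capital contributed): Lindqvist 0.2161; Nwosu 0.2422; Halvorsen 0.1722; Ibarra 0.1569; Vance 0.2125.
Pro-rata amounts: Lindqvist 6,978.75; Nwosu 7,820.12; Halvorsen 5,561.14; Ibarra 5,067.05; Vance 6,862.92.
Rounded to nearest $1: Lindqvist $6,979; Nwosu $7,820; Halvorsen $5,561; Ibarra $5,067; Vance $6,863. Sum = $32,290.
No rounding difference to absorb.

Lindqvist: $6,979; Nwosu: $7,820; Halvorsen: $5,561; Ibarra: $5,067; Vance: $6,863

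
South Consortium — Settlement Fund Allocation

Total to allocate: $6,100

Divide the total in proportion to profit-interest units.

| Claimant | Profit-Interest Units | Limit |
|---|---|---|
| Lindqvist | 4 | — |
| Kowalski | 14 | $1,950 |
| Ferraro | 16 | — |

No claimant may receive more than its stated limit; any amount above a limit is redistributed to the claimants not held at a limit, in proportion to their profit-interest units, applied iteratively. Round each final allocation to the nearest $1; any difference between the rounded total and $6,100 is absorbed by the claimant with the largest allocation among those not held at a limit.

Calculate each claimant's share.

Lindqvist: $830 · Kowalski: $1,950 · Ferraro: $3,320

Profit-interest units total: 34.
Pro-rata shares before constraints: Lindqvist 717.65; Kowalski 2,511.76; Ferraro 2,870.59.
Held at cap: Kowalski ($1,950); remaining pool $4,150 reallocated over remaining profit-interest units 20.
Redistributed shares: Lindqvist 830.00 → $830; Ferraro 3,320.00 → $3,320.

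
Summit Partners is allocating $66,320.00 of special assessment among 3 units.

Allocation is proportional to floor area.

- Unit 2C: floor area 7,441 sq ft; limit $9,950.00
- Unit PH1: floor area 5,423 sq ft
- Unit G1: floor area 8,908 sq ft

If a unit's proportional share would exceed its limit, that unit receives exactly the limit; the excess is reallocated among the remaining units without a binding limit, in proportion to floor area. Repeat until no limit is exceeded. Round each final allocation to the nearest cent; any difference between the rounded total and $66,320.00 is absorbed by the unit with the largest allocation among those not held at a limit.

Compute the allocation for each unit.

Combined floor area = 21,772.
Proportional shares (ignoring caps): Unit 2C 22,666.1363; Unit PH1 16,519.0777; Unit G1 27,134.7860.
Held at cap: Unit 2C ($9,950.00); residual $56,370.00 reallocated over remaining floor area 14,331.
Shares after redistribution: Unit PH1 21,330.9964 → $21,331.00; Unit G1 35,039.0036 → $35,039.00.

Unit 2C: $9,950.00 | Unit PH1: $21,331.00 | Unit G1: $35,039.00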